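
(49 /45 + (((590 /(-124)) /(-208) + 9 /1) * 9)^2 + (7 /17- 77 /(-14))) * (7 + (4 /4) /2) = 839860623184253 /16963295232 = 49510.46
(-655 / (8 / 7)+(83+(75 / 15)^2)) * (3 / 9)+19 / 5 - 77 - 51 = -33509 / 120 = -279.24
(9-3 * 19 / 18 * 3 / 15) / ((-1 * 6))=-251 / 180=-1.39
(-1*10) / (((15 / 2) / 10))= -40 / 3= -13.33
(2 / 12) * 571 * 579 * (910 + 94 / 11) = 556745556 / 11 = 50613232.36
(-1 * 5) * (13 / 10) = -13 / 2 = -6.50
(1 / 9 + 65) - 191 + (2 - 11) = -1214 / 9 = -134.89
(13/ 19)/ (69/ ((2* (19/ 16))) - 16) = 13/ 248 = 0.05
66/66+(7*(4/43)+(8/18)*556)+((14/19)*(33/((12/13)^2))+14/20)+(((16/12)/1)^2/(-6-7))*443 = 217.42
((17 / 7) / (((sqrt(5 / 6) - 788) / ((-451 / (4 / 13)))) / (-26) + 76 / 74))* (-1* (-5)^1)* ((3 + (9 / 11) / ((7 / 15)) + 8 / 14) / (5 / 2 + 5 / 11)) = 367808302350060 / 16914031586627 - 11188867118* sqrt(30) / 118398221106389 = 21.75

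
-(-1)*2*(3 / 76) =3 / 38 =0.08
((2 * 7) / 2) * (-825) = -5775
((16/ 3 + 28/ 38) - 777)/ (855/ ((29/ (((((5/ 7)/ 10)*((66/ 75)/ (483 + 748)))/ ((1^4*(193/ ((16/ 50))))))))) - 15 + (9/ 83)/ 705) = 1033444280800050875/ 20107540515241764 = 51.40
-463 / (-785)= 463 / 785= 0.59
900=900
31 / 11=2.82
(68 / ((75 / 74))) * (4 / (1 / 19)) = 382432 / 75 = 5099.09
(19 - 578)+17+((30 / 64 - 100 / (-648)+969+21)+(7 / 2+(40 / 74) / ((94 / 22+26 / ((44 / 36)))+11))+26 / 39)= 2909526289 / 6425568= 452.80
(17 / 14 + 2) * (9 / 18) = 45 / 28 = 1.61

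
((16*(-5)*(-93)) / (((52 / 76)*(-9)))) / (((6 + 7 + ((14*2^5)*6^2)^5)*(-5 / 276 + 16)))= -4335040 / 62572424637892426910621683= -0.00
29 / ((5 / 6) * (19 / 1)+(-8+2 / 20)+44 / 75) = 725 / 213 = 3.40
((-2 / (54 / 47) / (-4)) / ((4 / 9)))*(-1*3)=-47 / 16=-2.94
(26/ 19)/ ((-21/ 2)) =-52/ 399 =-0.13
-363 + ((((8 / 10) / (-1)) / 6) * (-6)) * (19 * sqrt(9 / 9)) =-1739 / 5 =-347.80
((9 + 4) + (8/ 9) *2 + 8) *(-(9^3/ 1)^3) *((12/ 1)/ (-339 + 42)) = 3922034580/ 11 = 356548598.18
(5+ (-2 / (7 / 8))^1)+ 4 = 47 / 7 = 6.71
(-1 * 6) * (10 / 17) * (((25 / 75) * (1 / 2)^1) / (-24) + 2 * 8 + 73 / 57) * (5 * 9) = -3544575 / 1292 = -2743.48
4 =4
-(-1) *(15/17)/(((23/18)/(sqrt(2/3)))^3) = 19440 *sqrt(6)/206839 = 0.23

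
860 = 860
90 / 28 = 45 / 14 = 3.21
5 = 5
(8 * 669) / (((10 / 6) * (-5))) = -16056 / 25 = -642.24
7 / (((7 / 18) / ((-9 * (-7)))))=1134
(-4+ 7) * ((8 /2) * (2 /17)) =1.41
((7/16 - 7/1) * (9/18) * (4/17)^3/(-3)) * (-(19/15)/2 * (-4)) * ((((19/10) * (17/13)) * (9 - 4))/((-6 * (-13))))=2527/439569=0.01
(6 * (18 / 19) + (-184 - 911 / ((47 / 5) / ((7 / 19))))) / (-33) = 3353 / 517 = 6.49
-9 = -9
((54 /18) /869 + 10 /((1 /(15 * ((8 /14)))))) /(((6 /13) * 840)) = 0.22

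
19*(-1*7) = -133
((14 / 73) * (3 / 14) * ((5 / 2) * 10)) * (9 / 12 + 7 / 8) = 1.67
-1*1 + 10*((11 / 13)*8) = 867 / 13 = 66.69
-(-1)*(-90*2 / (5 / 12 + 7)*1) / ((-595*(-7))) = -432 / 74137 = -0.01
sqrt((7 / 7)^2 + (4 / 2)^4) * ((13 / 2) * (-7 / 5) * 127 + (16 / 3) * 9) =-11077 * sqrt(17) / 10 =-4567.16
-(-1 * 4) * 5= 20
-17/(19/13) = -221/19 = -11.63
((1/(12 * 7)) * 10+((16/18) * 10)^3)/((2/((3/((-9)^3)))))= -7169215/4960116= -1.45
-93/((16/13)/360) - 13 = -54431/2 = -27215.50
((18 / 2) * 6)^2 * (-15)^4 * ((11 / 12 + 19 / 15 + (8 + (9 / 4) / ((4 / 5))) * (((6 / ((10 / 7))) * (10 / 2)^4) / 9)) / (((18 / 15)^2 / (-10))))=-25881743953125 / 8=-3235217994140.62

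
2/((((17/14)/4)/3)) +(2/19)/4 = 12785/646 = 19.79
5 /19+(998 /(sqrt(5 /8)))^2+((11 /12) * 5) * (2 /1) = 908361023 /570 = 1593615.83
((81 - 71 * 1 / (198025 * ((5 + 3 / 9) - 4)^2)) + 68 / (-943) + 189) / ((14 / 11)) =8871392972453 / 41829216800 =212.09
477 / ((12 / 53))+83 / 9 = 76175 / 36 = 2115.97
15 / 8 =1.88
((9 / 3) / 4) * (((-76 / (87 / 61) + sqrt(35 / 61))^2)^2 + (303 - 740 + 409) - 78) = 1720893159181744015 / 284233600908 - 99659344996 * sqrt(2135) / 13389561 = 5710588.28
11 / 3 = 3.67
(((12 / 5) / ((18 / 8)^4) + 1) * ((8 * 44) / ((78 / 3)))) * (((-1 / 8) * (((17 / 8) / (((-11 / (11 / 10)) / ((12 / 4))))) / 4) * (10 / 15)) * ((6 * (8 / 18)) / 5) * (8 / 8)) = 2236333 / 21323250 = 0.10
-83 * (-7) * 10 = 5810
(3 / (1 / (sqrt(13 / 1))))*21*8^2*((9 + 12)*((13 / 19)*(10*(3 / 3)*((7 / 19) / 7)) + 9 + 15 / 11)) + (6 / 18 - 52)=-155 / 3 + 3605672448*sqrt(13) / 3971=3273792.93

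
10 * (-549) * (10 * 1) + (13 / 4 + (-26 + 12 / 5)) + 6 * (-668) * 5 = -1499207 / 20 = -74960.35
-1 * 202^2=-40804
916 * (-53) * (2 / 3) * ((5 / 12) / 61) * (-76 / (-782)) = -4612060 / 214659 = -21.49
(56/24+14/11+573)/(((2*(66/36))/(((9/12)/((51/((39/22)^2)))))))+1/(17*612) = 553515191/76162482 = 7.27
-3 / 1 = -3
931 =931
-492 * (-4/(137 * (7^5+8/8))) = 246/287837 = 0.00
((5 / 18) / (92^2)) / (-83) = -5 / 12645216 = -0.00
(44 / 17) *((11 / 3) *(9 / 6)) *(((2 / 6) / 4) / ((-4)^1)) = -121 / 408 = -0.30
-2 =-2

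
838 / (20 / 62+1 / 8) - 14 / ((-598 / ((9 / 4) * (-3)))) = 248536525 / 132756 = 1872.13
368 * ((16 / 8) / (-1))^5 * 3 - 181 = -35509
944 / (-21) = -944 / 21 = -44.95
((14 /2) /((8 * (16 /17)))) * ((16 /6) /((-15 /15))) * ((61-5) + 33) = -10591 /48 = -220.65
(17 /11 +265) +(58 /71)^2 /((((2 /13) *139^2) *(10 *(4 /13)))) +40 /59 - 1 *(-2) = 340356419299441 /1264215149780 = 269.22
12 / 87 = 4 / 29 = 0.14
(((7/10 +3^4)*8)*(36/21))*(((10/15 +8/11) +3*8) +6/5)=57359936/1925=29797.37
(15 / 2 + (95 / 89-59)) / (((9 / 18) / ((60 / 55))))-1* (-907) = 780229 / 979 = 796.97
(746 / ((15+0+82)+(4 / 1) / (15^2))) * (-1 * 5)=-839250 / 21829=-38.45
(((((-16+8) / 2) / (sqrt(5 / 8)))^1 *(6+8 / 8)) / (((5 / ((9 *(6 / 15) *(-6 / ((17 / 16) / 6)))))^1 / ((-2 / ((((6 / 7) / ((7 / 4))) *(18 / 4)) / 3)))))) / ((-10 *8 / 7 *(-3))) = -68.60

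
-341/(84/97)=-33077/84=-393.77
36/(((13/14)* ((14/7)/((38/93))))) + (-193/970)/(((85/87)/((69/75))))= 6423874221/830683750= 7.73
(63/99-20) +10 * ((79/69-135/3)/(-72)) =-181331/13662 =-13.27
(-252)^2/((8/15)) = 119070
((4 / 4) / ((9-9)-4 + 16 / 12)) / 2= -3 / 16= -0.19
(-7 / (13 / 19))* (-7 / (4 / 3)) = 2793 / 52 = 53.71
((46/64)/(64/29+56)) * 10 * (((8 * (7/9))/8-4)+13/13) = -16675/60768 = -0.27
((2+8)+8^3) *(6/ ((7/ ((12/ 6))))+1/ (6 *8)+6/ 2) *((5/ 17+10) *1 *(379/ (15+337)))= 1311501075/ 47872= 27396.00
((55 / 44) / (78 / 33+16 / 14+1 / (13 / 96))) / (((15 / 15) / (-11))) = -55055 / 43608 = -1.26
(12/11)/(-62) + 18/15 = 2016/1705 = 1.18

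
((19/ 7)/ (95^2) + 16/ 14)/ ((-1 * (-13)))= 543/ 6175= 0.09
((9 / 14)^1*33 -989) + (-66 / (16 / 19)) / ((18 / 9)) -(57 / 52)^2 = -4770683 / 4732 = -1008.17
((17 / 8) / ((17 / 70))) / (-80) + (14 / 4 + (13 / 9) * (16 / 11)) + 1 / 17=597851 / 107712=5.55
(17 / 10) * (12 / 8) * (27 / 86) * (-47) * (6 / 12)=-64719 / 3440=-18.81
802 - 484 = 318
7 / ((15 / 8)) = 56 / 15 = 3.73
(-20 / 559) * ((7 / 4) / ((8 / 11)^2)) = -4235 / 35776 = -0.12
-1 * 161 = -161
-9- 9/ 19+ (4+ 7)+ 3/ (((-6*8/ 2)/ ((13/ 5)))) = 913/ 760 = 1.20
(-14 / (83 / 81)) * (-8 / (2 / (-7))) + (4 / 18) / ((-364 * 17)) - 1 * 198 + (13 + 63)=-1166134871 / 2311218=-504.55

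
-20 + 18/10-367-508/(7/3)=-21102/35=-602.91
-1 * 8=-8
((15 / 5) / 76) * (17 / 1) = 51 / 76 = 0.67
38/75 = 0.51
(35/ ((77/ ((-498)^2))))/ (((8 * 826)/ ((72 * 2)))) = 11160180/ 4543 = 2456.57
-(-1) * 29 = 29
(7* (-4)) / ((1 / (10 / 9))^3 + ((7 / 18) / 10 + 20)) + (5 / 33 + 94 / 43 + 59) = 15910771618 / 265226709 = 59.99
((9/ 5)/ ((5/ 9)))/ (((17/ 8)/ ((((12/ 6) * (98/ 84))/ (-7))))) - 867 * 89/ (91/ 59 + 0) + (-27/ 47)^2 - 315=-50343.94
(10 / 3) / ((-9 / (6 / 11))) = -20 / 99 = -0.20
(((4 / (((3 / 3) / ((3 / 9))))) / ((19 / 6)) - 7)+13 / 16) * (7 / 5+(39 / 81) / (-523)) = -86582423 / 10731960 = -8.07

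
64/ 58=32/ 29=1.10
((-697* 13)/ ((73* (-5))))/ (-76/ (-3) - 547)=-27183/ 571225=-0.05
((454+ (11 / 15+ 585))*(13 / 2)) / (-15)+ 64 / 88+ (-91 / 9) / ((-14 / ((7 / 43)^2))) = -4116859997 / 9152550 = -449.80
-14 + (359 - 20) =325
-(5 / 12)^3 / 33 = -125 / 57024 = -0.00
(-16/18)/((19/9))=-8/19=-0.42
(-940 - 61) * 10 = -10010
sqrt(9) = 3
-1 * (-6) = 6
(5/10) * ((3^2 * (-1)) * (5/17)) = -45/34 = -1.32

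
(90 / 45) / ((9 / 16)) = 32 / 9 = 3.56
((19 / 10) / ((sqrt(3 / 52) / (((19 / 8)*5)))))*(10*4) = 1805*sqrt(39) / 3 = 3757.41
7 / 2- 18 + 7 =-15 / 2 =-7.50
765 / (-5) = -153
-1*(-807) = 807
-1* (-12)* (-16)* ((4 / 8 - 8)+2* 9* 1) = -2016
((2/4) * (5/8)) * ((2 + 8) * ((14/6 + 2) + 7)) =425/12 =35.42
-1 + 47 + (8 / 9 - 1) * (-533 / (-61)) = 24721 / 549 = 45.03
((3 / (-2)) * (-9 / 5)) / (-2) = -27 / 20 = -1.35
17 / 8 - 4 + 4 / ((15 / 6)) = -11 / 40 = -0.28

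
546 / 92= 5.93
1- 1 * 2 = -1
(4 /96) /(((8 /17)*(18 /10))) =85 /1728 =0.05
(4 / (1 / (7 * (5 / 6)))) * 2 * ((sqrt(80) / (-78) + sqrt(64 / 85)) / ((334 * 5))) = -28 * sqrt(5) / 19539 + 112 * sqrt(85) / 42585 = 0.02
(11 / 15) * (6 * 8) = 176 / 5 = 35.20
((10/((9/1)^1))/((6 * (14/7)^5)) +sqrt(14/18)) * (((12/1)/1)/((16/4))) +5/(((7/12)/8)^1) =sqrt(7) +138275/2016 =71.23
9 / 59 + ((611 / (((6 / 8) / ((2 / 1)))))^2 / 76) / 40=44059573 / 50445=873.42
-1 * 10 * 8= -80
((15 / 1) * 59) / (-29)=-885 / 29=-30.52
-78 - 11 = -89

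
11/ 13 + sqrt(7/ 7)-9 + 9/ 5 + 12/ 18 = -914/ 195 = -4.69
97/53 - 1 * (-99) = 100.83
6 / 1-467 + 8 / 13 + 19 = -5738 / 13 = -441.38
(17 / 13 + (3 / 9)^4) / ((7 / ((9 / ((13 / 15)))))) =6950 / 3549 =1.96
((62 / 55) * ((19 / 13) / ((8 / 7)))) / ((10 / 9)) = 37107 / 28600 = 1.30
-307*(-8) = 2456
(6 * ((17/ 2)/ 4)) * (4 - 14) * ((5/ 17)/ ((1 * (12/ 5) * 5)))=-3.12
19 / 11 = 1.73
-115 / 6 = -19.17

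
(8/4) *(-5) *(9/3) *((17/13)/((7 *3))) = -170/91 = -1.87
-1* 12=-12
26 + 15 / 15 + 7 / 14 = 55 / 2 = 27.50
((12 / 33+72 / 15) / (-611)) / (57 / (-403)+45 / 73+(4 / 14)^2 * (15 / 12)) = -0.01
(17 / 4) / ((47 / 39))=663 / 188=3.53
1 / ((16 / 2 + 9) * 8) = 0.01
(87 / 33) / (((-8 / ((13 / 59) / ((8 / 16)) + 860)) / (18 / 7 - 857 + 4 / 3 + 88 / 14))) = 4363396927 / 18172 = 240116.49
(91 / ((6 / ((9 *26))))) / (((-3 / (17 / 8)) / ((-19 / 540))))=382109 / 4320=88.45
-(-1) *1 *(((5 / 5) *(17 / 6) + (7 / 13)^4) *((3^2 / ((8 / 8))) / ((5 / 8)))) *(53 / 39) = 105987916 / 1856465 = 57.09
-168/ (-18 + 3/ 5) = 280/ 29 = 9.66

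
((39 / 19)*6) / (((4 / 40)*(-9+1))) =-585 / 38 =-15.39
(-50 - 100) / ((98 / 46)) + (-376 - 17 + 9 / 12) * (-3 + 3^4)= -3005259 / 98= -30665.91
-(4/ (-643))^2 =-16/ 413449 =-0.00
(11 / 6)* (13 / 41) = 143 / 246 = 0.58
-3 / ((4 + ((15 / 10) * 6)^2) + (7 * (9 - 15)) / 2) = -0.05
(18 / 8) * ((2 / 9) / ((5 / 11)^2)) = 121 / 50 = 2.42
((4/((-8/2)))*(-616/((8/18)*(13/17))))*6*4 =565488/13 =43499.08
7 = 7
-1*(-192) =192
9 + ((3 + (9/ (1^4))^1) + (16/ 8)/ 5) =107/ 5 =21.40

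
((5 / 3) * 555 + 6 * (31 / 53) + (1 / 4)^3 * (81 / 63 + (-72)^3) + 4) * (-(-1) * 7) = -116333027 / 3392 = -34296.29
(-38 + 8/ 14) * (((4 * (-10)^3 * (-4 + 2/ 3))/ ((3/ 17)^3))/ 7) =-51488240000/ 3969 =-12972597.63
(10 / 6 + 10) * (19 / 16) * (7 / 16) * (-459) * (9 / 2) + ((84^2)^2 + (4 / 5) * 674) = 127424398837 / 2560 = 49775155.80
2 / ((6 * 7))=1 / 21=0.05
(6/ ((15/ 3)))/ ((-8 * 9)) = -1/ 60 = -0.02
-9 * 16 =-144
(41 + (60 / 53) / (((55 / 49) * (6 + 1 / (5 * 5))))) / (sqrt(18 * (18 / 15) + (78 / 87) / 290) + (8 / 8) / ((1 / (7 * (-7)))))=-746718000385 / 880802209012- 105097537 * sqrt(454205) / 880802209012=-0.93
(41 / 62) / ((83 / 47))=1927 / 5146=0.37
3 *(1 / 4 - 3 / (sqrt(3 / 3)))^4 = 43923 / 256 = 171.57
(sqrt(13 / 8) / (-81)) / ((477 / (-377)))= 377* sqrt(26) / 154548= 0.01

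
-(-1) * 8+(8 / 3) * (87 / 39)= 544 / 39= 13.95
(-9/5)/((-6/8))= 12/5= 2.40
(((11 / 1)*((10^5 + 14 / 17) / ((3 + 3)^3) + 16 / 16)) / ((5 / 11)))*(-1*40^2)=-8245840240 / 459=-17964793.55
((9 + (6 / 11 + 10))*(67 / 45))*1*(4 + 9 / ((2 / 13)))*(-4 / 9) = -720250 / 891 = -808.36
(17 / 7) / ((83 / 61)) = 1037 / 581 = 1.78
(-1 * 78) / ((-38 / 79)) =3081 / 19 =162.16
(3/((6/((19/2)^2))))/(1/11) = 3971/8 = 496.38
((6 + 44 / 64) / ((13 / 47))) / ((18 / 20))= 25145 / 936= 26.86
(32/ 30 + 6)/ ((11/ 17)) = 1802/ 165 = 10.92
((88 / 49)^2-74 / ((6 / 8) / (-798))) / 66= 94526440 / 79233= 1193.02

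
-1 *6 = -6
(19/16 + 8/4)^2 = 2601/256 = 10.16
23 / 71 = 0.32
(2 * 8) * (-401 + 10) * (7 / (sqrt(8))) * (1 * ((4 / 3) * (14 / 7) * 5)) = -437920 * sqrt(2) / 3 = -206437.47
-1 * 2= -2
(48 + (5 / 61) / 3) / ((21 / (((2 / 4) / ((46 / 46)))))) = 8789 / 7686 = 1.14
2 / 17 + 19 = 325 / 17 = 19.12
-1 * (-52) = 52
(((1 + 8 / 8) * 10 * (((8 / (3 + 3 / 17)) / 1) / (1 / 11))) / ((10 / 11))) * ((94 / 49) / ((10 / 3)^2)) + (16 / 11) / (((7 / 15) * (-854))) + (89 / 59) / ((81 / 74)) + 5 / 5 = 422689301423 / 3928218525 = 107.60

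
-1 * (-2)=2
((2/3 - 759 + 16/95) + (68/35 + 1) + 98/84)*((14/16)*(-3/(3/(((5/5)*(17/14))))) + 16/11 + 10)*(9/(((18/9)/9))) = -317365.20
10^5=100000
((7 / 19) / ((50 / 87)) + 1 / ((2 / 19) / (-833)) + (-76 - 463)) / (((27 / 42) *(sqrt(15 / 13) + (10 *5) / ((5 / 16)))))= -7793740864 / 94843725 + 18734954 *sqrt(195) / 474218625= -81.62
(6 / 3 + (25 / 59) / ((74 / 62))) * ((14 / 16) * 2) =35987 / 8732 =4.12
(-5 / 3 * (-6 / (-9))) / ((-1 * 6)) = 5 / 27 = 0.19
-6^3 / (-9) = 24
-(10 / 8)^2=-25 / 16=-1.56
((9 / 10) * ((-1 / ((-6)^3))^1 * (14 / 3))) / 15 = 7 / 5400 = 0.00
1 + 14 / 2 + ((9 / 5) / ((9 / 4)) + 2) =54 / 5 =10.80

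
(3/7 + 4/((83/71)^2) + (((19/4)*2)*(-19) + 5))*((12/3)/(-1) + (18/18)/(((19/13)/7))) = -249039645/1832474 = -135.90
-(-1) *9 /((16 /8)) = 9 /2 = 4.50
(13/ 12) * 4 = 13/ 3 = 4.33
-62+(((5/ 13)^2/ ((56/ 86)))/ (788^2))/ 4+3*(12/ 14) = -698477550541/ 11753228032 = -59.43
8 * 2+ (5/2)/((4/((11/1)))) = 183/8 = 22.88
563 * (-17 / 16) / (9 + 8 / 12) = -28713 / 464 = -61.88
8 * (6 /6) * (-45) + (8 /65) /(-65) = -360.00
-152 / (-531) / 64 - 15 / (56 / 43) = -171181 / 14868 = -11.51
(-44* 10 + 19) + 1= -420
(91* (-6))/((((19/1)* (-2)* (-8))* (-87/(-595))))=-54145/4408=-12.28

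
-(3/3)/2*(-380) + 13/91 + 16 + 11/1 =1520/7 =217.14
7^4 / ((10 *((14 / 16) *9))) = 1372 / 45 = 30.49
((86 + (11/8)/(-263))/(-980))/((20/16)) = -180933/2577400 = -0.07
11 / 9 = 1.22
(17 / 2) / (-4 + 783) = 17 / 1558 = 0.01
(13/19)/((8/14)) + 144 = 11035/76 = 145.20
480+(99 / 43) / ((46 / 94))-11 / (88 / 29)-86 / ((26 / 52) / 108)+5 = -18089.92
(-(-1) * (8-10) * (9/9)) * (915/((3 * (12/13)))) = -660.83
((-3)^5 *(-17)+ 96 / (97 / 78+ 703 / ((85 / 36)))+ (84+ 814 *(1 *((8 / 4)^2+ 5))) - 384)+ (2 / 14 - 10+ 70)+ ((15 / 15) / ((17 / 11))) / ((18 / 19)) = 47632478534987 / 4246020198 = 11218.15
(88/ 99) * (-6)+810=2414/ 3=804.67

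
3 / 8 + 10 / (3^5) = 809 / 1944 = 0.42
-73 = -73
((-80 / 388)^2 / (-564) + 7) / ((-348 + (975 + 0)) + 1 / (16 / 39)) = 148585328 / 13360883499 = 0.01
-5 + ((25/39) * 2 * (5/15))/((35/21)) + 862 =33433/39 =857.26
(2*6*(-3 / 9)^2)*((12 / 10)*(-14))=-112 / 5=-22.40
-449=-449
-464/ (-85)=464/ 85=5.46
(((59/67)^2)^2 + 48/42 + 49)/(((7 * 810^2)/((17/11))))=60841852483/3563100056542950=0.00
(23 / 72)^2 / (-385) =-529 / 1995840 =-0.00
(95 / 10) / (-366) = -0.03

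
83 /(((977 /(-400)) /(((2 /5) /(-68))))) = 3320 /16609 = 0.20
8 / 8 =1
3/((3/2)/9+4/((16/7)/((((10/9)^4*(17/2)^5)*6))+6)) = 111813843726/31059377707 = 3.60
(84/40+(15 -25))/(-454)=79/4540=0.02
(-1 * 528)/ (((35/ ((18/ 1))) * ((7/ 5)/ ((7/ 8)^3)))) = -2079/ 16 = -129.94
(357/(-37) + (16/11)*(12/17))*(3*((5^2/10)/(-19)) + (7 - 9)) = 5428605/262922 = 20.65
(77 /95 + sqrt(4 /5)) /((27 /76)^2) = 23408 /3645 + 11552 * sqrt(5) /3645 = 13.51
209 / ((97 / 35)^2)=256025 / 9409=27.21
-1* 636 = -636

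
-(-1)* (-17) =-17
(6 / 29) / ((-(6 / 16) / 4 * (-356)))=0.01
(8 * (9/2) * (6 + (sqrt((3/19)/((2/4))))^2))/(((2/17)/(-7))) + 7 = -256907/19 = -13521.42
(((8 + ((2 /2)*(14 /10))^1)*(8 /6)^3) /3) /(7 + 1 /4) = 12032 /11745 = 1.02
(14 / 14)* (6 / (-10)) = -0.60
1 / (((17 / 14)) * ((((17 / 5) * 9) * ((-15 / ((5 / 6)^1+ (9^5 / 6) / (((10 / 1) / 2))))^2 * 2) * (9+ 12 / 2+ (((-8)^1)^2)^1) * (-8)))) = -6107040583 / 16643799000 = -0.37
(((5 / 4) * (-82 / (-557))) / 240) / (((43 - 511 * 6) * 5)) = -41 / 808229280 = -0.00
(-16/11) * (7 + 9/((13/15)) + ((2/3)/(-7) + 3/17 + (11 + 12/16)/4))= -1515071/51051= -29.68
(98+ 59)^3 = 3869893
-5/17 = -0.29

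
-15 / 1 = -15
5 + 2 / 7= 37 / 7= 5.29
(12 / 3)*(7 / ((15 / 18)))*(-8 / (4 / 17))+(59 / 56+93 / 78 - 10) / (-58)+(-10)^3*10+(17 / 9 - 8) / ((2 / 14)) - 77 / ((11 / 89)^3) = -11948032389247 / 229909680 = -51968.37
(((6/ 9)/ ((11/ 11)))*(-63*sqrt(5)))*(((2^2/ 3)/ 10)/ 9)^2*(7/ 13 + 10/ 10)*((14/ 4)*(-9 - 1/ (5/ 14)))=46256*sqrt(5)/ 78975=1.31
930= 930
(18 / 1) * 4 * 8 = 576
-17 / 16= -1.06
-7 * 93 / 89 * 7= -4557 / 89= -51.20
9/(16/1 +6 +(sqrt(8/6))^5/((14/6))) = 0.39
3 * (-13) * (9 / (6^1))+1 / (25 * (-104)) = -152101 / 2600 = -58.50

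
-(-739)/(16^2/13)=9607/256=37.53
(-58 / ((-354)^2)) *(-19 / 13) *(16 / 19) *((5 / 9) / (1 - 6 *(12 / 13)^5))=-33130760 / 316275371739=-0.00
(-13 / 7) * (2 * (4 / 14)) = -52 / 49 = -1.06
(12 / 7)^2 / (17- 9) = 18 / 49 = 0.37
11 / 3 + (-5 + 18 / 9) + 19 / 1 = 59 / 3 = 19.67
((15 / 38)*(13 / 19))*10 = 975 / 361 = 2.70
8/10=0.80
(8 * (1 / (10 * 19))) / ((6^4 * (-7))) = -1 / 215460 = -0.00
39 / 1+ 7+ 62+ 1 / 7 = 757 / 7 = 108.14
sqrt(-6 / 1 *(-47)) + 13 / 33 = 13 / 33 + sqrt(282) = 17.19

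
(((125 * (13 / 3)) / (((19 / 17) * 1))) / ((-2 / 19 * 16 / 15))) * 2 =-138125 / 16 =-8632.81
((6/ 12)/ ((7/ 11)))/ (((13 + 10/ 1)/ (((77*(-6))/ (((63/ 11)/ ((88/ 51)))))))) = -117128/ 24633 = -4.75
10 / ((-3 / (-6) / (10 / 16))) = 25 / 2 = 12.50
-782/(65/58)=-45356/65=-697.78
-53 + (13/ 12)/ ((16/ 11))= -10033/ 192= -52.26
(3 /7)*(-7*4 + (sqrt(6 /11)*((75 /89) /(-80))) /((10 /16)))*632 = -7584 - 2844*sqrt(66) /6853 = -7587.37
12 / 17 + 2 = 2.71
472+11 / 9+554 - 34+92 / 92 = 8948 / 9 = 994.22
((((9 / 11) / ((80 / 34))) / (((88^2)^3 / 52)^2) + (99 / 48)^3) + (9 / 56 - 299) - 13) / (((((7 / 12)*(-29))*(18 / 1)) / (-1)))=-4194094335223251497396409427 / 4213944795810869706405969920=-1.00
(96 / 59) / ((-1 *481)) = -96 / 28379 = -0.00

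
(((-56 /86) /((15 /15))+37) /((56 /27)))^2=1780924401 /5798464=307.14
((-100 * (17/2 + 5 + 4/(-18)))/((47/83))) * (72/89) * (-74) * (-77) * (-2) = 90424980800/4183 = 21617255.75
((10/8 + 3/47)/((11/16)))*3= 2964/517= 5.73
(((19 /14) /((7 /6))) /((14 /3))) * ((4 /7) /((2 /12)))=2052 /2401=0.85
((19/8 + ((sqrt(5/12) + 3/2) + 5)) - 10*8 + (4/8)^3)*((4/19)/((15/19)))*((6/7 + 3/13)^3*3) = -275564916/3767855 + 646866*sqrt(15)/3767855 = -72.47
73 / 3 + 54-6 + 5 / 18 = 1307 / 18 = 72.61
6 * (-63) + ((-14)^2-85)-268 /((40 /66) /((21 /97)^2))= -13536066 /47045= -287.73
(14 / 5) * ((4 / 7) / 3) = 8 / 15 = 0.53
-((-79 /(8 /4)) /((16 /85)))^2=-45091225 /1024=-44034.40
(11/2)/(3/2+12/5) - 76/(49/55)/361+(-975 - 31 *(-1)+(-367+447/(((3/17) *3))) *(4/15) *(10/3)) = -169445671/326781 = -518.53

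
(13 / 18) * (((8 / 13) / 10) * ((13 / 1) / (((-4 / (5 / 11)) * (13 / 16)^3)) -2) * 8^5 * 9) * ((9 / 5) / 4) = -1303216128 / 46475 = -28041.23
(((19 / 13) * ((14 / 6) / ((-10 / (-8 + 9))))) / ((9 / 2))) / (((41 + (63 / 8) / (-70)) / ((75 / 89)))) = -53200 / 34060923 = -0.00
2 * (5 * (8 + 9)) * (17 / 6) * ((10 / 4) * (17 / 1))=20470.83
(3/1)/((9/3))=1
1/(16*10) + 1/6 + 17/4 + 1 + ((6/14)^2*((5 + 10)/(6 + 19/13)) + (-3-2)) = 1807259/2281440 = 0.79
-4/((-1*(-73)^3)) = -4/389017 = -0.00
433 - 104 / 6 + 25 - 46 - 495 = -301 / 3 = -100.33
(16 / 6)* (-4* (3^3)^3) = -209952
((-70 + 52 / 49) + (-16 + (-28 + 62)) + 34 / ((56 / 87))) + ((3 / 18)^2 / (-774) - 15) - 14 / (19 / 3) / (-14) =-336187057 / 25941384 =-12.96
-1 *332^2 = -110224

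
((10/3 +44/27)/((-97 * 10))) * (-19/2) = 1273/26190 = 0.05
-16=-16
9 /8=1.12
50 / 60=5 / 6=0.83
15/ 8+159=1287/ 8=160.88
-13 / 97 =-0.13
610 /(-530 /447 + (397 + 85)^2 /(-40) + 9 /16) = -0.11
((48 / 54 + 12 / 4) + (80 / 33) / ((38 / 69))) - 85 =-76.71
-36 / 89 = -0.40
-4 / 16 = -1 / 4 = -0.25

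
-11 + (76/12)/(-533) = -17608/1599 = -11.01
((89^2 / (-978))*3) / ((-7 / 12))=47526 / 1141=41.65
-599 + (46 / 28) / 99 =-830191 / 1386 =-598.98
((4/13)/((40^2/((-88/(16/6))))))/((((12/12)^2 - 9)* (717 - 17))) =33/29120000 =0.00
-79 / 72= -1.10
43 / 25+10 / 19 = 2.25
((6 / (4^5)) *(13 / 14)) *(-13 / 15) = -169 / 35840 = -0.00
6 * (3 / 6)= 3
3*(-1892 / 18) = -946 / 3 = -315.33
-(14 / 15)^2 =-196 / 225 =-0.87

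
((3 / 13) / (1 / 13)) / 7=3 / 7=0.43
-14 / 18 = -7 / 9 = -0.78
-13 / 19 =-0.68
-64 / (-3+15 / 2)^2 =-256 / 81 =-3.16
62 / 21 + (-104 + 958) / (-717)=8840 / 5019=1.76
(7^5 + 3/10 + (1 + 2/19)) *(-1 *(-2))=3193597/95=33616.81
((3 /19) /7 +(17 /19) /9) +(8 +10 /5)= 12116 /1197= 10.12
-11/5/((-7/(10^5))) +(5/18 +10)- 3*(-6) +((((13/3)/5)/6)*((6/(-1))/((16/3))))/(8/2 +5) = 158542429/5040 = 31456.83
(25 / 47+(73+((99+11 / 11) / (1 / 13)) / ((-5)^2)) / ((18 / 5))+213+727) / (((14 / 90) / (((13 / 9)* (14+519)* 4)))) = 57168753850 / 2961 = 19307245.47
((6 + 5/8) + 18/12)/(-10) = -13/16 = -0.81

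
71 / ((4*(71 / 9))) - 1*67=-259 / 4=-64.75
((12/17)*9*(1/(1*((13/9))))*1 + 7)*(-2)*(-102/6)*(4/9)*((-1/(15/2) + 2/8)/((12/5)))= 17633/2106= 8.37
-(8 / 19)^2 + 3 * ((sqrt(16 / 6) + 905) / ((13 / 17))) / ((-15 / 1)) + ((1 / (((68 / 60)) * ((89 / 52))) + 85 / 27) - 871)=-211691448587 / 191713743 - 34 * sqrt(6) / 195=-1104.63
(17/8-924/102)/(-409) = 943/55624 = 0.02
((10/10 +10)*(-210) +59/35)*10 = -161582/7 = -23083.14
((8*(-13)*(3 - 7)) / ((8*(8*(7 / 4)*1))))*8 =208 / 7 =29.71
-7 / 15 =-0.47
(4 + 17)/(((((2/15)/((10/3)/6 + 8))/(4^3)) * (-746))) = -115.60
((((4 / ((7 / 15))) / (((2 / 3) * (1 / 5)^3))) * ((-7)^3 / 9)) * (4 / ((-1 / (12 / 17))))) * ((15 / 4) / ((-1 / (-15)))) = 165375000 / 17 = 9727941.18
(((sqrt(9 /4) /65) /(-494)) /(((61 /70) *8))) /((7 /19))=-3 /164944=-0.00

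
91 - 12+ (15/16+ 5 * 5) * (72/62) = 13531/124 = 109.12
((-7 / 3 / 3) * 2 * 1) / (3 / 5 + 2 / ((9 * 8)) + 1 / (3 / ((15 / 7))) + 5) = -1960 / 7991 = -0.25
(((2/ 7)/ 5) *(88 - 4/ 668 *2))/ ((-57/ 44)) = -431024/ 111055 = -3.88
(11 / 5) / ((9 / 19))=209 / 45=4.64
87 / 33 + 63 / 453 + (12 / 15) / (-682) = 714248 / 257455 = 2.77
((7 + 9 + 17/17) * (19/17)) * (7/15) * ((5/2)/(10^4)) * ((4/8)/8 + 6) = 12901/960000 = 0.01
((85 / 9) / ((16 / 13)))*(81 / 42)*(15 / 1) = 49725 / 224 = 221.99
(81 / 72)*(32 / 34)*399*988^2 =7010666208 / 17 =412392129.88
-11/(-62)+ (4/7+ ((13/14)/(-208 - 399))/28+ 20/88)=79196927/81138904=0.98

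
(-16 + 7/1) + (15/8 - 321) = -2625/8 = -328.12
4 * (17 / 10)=34 / 5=6.80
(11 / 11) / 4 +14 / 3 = 59 / 12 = 4.92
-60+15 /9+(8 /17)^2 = -50383 /867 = -58.11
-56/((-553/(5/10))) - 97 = -7659/79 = -96.95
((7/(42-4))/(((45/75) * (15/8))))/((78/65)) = 70/513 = 0.14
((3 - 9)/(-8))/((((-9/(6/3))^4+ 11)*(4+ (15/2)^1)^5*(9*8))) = 16/130084928373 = 0.00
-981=-981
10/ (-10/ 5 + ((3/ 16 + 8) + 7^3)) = 160/ 5587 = 0.03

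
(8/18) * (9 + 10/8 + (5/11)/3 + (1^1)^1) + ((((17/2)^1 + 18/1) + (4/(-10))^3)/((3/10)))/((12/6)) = 729541/14850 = 49.13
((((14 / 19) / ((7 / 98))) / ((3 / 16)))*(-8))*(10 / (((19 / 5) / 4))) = -5017600 / 1083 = -4633.06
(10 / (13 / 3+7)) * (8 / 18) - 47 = -46.61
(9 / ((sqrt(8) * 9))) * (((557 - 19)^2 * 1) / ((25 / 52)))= 3762772 * sqrt(2) / 25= 212854.53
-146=-146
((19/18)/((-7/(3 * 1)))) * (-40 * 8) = 144.76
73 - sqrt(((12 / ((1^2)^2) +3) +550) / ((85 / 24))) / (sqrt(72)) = 73 - sqrt(5763) / 51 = 71.51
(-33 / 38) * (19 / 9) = -11 / 6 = -1.83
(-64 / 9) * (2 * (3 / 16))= -8 / 3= -2.67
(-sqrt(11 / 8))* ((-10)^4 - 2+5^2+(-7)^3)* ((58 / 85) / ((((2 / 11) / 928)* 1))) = -143279488* sqrt(22) / 17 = -39531786.39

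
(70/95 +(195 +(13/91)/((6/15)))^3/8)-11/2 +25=388718332669/417088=931981.58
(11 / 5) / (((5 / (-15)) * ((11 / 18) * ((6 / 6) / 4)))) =-216 / 5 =-43.20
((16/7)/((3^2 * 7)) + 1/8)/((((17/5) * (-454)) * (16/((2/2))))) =-2845/435665664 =-0.00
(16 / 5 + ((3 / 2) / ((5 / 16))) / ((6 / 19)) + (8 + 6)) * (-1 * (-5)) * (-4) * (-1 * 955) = 618840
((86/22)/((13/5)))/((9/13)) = 215/99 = 2.17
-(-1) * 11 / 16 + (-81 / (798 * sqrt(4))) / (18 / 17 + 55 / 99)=344837 / 525616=0.66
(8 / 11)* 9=6.55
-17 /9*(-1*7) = 119 /9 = 13.22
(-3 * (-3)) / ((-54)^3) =-0.00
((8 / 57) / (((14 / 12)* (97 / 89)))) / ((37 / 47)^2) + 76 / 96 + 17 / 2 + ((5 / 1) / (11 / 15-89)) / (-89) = 118256443508339 / 12486941166504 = 9.47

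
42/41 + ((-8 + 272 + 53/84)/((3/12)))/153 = 1046335/131733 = 7.94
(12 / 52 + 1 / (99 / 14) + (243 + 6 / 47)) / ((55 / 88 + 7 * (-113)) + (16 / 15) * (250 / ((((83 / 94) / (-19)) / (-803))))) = 9780097168 / 185036592453999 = 0.00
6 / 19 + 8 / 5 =182 / 95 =1.92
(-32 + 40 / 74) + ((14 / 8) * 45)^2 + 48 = 3681117 / 592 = 6218.10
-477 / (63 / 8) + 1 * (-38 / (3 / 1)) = -1538 / 21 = -73.24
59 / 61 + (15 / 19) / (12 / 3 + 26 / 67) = 130293 / 113582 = 1.15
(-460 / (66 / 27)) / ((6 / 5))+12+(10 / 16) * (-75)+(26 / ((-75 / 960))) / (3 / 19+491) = -197472437 / 1026520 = -192.37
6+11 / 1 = 17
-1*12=-12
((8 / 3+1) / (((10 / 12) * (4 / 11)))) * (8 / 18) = 242 / 45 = 5.38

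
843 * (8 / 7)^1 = 6744 / 7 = 963.43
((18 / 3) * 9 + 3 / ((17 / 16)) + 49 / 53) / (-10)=-5.77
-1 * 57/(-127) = 57/127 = 0.45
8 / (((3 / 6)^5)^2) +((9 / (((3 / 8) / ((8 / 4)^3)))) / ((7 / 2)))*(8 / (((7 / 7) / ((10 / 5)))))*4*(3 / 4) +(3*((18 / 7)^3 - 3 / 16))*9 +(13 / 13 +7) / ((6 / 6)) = 61943929 / 5488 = 11287.16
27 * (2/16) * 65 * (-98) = -21498.75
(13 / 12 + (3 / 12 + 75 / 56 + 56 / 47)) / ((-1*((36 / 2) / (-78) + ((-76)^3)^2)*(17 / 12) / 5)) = -396643 / 5604407642726242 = -0.00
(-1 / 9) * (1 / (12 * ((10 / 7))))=-7 / 1080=-0.01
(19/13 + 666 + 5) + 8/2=8794/13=676.46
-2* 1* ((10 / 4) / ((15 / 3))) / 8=-1 / 8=-0.12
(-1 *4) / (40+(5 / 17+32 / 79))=-5372 / 54659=-0.10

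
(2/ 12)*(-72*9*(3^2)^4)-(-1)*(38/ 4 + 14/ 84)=-2125735/ 3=-708578.33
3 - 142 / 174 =190 / 87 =2.18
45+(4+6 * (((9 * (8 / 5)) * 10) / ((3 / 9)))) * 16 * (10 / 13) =415945 / 13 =31995.77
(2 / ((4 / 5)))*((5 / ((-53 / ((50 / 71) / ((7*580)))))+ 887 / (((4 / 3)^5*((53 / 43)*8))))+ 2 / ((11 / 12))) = 8098018914605 / 137671131136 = 58.82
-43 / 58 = -0.74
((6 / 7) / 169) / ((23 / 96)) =0.02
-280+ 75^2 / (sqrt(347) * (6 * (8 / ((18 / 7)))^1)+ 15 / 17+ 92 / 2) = -87141688085 / 308770607+ 273105000 * sqrt(347) / 308770607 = -265.75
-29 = -29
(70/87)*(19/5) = 266/87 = 3.06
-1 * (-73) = 73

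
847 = 847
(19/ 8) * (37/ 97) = 703/ 776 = 0.91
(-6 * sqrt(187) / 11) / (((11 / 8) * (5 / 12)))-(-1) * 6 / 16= 3 / 8-576 * sqrt(187) / 605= -12.64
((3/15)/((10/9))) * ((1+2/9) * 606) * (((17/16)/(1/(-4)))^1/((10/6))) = -169983/500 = -339.97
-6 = -6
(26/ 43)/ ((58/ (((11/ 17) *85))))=715/ 1247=0.57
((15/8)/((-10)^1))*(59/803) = -177/12848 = -0.01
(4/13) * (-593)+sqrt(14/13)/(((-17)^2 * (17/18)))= -2372/13+18 * sqrt(182)/63869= -182.46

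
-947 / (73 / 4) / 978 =-1894 / 35697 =-0.05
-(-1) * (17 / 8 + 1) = 25 / 8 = 3.12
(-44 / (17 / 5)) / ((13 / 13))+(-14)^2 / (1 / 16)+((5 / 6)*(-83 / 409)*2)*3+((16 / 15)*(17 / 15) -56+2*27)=4882966291 / 1564425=3121.25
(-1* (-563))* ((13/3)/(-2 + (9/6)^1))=-14638/3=-4879.33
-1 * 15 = -15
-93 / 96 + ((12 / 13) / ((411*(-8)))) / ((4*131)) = -7232645 / 7465952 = -0.97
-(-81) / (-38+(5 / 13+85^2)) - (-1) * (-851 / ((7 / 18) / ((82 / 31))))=-16766069805 / 2896516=-5788.36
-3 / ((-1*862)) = 3 / 862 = 0.00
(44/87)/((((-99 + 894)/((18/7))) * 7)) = 88/376565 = 0.00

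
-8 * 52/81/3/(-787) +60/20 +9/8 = 6314281/1529928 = 4.13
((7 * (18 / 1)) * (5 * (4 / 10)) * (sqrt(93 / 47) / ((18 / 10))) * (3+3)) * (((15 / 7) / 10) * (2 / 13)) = 360 * sqrt(4371) / 611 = 38.95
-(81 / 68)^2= -6561 / 4624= -1.42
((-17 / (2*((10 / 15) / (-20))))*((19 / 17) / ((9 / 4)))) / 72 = 95 / 54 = 1.76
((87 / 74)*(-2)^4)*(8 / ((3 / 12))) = 22272 / 37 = 601.95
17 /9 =1.89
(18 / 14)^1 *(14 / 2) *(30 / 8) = 135 / 4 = 33.75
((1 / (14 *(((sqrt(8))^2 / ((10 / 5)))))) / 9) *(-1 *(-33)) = 0.07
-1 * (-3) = 3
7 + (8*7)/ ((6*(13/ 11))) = 581/ 39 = 14.90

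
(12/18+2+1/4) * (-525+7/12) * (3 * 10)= -1101275/24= -45886.46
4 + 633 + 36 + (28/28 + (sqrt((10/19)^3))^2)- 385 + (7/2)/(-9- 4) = 51516513/178334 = 288.88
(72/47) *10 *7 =5040/47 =107.23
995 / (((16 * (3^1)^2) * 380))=199 / 10944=0.02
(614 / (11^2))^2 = 376996 / 14641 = 25.75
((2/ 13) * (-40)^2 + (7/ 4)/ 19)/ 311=243291/ 307268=0.79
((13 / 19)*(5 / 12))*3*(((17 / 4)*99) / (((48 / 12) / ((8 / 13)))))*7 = 387.53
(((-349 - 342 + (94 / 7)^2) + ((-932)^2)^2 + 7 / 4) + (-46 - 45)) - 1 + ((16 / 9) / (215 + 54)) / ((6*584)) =78407683786763789281 / 103919004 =754507652775.08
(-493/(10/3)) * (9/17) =-783/10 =-78.30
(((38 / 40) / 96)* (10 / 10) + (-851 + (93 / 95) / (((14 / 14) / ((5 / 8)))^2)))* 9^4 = -67862979603 / 12160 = -5580837.14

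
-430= -430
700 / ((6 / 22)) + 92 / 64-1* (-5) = 2573.10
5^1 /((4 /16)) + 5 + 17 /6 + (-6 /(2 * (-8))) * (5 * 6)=469 /12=39.08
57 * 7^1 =399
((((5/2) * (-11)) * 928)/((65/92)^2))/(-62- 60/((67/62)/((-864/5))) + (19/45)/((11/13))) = -286547298048/53430066391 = -5.36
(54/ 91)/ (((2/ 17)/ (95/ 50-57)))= -252909/ 910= -277.92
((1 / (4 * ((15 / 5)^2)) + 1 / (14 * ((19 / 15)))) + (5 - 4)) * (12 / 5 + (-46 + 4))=-57101 / 1330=-42.93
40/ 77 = 0.52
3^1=3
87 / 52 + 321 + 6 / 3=16883 / 52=324.67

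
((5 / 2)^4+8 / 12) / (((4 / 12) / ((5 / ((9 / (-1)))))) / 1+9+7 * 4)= 1.09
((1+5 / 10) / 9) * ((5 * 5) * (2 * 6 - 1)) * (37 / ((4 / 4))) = 10175 / 6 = 1695.83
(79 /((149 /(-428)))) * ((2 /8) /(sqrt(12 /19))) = -8453 * sqrt(57) /894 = -71.39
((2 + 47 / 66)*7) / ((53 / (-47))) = -58891 / 3498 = -16.84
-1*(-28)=28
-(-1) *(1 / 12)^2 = 1 / 144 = 0.01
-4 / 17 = -0.24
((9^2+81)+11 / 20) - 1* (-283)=8911 / 20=445.55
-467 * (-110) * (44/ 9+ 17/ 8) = 360303.47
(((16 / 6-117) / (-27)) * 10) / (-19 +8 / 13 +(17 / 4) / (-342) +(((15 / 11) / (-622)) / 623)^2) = -30786711500918893520 / 13375259212141944423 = -2.30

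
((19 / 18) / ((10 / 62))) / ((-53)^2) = 589 / 252810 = 0.00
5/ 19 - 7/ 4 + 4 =191/ 76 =2.51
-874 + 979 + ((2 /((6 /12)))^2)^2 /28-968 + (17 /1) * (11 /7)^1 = -827.14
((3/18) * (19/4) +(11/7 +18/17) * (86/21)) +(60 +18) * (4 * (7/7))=2156225/6664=323.56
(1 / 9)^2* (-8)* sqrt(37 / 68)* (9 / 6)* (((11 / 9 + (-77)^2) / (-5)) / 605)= 9704* sqrt(629) / 1136025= 0.21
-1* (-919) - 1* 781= 138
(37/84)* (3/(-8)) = -37/224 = -0.17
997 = 997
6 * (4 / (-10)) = -12 / 5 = -2.40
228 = 228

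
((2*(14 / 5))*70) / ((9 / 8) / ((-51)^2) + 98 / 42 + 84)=2718912 / 598811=4.54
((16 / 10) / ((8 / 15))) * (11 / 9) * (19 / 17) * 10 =2090 / 51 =40.98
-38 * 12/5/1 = -456/5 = -91.20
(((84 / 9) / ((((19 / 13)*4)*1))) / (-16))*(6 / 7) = -0.09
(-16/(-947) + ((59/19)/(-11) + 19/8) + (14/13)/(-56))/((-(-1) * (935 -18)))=43028119/18875520664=0.00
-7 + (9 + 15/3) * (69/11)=889/11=80.82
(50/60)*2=5/3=1.67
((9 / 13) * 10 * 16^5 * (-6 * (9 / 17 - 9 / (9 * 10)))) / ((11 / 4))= -16533946368 / 2431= -6801294.27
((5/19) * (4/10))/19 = 2/361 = 0.01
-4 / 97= -0.04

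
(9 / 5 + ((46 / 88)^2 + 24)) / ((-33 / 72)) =-757167 / 13310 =-56.89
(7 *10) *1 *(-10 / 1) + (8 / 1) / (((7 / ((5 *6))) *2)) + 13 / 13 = -4773 / 7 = -681.86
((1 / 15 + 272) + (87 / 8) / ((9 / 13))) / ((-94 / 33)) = -379863 / 3760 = -101.03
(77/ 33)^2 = 49/ 9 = 5.44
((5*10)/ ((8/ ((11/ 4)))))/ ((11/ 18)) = 225/ 8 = 28.12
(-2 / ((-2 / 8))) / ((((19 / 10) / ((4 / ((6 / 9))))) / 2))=960 / 19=50.53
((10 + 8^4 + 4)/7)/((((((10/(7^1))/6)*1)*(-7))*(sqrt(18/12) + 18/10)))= -73980/203 + 20550*sqrt(6)/203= -116.47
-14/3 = -4.67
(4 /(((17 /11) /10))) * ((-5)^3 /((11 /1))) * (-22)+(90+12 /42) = 780744 /119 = 6560.87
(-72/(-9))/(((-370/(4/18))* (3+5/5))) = -2/1665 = -0.00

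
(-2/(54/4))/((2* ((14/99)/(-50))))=550/21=26.19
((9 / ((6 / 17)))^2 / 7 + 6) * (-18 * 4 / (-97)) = 73.41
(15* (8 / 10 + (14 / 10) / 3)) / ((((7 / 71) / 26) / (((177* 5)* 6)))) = 186242940 / 7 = 26606134.29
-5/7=-0.71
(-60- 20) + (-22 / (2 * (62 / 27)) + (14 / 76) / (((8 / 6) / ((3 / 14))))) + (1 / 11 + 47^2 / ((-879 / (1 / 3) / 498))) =-45728135285 / 91120656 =-501.84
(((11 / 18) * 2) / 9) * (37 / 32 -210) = -73513 / 2592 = -28.36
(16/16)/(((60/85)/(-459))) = -2601/4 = -650.25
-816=-816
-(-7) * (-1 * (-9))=63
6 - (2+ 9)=-5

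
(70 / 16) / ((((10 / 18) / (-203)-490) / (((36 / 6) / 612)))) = -4263 / 48700784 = -0.00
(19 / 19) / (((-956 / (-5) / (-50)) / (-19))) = 2375 / 478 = 4.97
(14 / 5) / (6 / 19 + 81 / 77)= 2.05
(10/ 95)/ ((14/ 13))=13/ 133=0.10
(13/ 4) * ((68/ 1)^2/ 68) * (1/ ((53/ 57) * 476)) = 741/ 1484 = 0.50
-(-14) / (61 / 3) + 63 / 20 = 4683 / 1220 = 3.84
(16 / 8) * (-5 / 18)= -5 / 9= -0.56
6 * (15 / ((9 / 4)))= 40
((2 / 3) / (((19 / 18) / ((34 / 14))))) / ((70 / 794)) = 80988 / 4655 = 17.40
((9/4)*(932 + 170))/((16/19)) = 94221/32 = 2944.41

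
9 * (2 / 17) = 18 / 17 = 1.06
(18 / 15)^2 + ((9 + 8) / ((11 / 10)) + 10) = 7396 / 275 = 26.89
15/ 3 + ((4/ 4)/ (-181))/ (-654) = 591871/ 118374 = 5.00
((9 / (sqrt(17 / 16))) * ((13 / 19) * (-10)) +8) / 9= 8 / 9-520 * sqrt(17) / 323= -5.75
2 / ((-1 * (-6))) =1 / 3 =0.33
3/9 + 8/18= 7/9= 0.78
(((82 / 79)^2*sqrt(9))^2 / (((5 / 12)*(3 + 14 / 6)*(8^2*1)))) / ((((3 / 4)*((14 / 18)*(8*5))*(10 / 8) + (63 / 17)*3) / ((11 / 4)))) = 128405405601 / 25607341252640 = 0.01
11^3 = 1331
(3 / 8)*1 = 3 / 8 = 0.38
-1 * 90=-90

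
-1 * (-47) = 47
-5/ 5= -1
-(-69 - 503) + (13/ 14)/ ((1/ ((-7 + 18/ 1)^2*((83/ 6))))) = 2126.27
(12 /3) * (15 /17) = 60 /17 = 3.53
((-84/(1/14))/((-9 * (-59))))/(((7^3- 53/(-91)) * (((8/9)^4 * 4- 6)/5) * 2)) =601965/130848017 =0.00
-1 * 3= -3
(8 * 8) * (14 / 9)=896 / 9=99.56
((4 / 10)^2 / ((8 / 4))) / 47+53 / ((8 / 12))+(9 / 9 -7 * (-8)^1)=320779 / 2350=136.50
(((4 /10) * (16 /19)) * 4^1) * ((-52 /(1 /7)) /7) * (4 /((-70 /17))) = 226304 /3325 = 68.06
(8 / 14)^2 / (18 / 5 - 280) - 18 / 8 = -304891 / 135436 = -2.25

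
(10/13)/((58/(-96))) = -480/377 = -1.27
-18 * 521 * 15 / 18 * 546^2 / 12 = -194148045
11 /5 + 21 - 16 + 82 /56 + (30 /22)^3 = 11.20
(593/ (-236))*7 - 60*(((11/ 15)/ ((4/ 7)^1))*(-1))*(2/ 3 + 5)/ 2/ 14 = -355/ 177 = -2.01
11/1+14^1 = 25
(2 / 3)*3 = 2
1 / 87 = 0.01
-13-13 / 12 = -169 / 12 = -14.08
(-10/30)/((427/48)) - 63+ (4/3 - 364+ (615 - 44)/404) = -424.29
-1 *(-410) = 410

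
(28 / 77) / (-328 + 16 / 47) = -47 / 42350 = -0.00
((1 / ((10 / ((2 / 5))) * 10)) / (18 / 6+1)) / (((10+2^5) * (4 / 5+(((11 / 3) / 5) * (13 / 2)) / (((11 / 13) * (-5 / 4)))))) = -1 / 155680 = -0.00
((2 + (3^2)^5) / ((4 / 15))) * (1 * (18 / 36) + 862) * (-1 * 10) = -7639723125 / 4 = -1909930781.25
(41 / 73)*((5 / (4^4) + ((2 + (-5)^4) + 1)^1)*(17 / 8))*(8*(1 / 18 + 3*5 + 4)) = 12812053961 / 112128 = 114262.75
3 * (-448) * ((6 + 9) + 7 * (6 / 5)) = -157248 / 5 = -31449.60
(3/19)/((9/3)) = 1/19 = 0.05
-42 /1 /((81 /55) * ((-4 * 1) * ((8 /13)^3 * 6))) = 845845 /165888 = 5.10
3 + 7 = 10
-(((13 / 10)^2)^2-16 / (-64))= -31061 / 10000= -3.11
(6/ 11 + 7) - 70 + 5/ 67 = -45974/ 737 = -62.38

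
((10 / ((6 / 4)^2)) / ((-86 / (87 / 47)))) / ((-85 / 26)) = 3016 / 103071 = 0.03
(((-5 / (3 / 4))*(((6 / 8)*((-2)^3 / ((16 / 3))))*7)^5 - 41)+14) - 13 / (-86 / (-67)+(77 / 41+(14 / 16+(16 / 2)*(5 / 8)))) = 328432035997573 / 1626841088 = 201883.29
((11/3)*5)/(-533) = -55/1599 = -0.03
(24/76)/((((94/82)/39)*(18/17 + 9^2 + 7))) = 81549/676001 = 0.12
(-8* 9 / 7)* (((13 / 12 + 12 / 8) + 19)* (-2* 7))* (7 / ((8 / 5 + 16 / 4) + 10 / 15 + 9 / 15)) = 326340 / 103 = 3168.35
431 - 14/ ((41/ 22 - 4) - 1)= 30047/ 69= 435.46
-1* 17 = -17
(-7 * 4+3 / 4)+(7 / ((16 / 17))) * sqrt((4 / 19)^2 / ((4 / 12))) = -109 / 4+119 * sqrt(3) / 76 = -24.54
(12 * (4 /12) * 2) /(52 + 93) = 0.06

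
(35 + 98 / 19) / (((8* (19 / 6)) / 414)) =473823 / 722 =656.26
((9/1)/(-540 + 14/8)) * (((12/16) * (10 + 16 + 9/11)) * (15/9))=-13275/23683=-0.56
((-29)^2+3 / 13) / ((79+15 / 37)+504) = 202316 / 140309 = 1.44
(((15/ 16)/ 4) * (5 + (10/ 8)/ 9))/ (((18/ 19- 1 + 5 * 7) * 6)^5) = 2290391575/ 770828686809347653632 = 0.00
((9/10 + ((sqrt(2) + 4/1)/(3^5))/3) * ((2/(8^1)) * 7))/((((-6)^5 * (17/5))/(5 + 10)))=-231035/256981248 - 175 * sqrt(2)/128490624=-0.00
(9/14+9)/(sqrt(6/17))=45 * sqrt(102)/28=16.23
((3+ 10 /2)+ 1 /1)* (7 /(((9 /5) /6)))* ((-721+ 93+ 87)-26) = -119070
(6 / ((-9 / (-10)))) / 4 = 5 / 3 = 1.67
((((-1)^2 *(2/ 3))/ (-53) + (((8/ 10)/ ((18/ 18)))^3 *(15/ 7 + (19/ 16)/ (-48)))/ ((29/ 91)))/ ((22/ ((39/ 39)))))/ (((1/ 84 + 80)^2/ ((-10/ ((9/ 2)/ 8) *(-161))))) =3946591784128/ 57279023684025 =0.07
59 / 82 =0.72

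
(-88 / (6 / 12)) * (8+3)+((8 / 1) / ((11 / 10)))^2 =-227856 / 121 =-1883.11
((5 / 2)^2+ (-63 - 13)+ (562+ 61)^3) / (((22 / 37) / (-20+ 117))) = 3471342491321 / 88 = 39447073765.01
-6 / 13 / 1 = -6 / 13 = -0.46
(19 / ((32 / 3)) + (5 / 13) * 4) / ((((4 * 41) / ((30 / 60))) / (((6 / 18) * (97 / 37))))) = 133957 / 15145728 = 0.01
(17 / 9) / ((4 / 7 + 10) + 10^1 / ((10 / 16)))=0.07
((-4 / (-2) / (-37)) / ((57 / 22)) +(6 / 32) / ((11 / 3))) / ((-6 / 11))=-11237 / 202464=-0.06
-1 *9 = -9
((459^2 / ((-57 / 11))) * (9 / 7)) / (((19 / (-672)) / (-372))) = -248286715776 / 361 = -687774835.94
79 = 79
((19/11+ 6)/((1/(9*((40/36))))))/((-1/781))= -60350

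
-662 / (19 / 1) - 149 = -3493 / 19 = -183.84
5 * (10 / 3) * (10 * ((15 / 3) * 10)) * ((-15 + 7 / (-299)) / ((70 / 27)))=-101070000 / 2093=-48289.54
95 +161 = 256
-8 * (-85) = 680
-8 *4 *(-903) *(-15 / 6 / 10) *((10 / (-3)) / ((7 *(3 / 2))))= 6880 / 3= 2293.33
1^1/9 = 1/9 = 0.11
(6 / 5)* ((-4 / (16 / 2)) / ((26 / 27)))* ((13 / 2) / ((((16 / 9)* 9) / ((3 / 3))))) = -81 / 320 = -0.25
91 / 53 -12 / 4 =-68 / 53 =-1.28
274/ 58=137/ 29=4.72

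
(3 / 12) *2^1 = 1 / 2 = 0.50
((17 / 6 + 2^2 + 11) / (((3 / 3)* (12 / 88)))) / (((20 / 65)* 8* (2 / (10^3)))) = 1912625 / 72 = 26564.24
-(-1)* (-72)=-72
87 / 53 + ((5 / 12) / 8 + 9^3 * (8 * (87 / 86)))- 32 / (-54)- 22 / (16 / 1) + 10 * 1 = 11638548799 / 1969056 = 5910.73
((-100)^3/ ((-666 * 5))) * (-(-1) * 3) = 900.90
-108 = -108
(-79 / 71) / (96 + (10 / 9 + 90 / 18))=-711 / 65249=-0.01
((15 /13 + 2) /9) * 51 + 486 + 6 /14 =137674 /273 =504.30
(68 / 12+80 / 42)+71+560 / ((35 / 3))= 886 / 7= 126.57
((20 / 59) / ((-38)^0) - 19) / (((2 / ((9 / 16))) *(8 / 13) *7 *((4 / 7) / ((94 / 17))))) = -6054399 / 513536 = -11.79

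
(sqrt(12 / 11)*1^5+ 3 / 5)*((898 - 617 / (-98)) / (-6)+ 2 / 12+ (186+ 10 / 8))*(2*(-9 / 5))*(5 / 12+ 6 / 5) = -104663*sqrt(33) / 2695 - 313989 / 2450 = -351.25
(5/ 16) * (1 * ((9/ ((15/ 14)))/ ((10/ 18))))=189/ 40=4.72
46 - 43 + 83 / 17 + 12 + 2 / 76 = 12861 / 646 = 19.91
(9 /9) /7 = 1 /7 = 0.14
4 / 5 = 0.80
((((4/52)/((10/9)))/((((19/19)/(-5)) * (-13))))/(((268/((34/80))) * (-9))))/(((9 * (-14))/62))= 527/228271680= 0.00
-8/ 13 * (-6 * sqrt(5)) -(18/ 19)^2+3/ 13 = -3129/ 4693+48 * sqrt(5)/ 13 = 7.59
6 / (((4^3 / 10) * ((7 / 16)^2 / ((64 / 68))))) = 3840 / 833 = 4.61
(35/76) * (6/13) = 105/494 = 0.21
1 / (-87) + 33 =2870 / 87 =32.99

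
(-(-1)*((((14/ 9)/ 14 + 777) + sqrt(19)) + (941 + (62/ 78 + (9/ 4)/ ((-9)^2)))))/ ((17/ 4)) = 4*sqrt(19)/ 17 + 804461/ 1989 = 405.48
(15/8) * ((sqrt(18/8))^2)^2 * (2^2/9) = 4.22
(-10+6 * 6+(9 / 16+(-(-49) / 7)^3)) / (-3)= -1971 / 16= -123.19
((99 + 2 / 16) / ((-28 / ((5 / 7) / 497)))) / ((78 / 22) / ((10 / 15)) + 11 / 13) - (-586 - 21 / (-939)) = 125993903335829 / 215015169712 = 585.98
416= 416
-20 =-20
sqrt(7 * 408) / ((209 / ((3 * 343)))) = 2058 * sqrt(714) / 209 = 263.12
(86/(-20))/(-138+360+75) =-43/2970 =-0.01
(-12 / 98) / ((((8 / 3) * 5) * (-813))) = 3 / 265580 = 0.00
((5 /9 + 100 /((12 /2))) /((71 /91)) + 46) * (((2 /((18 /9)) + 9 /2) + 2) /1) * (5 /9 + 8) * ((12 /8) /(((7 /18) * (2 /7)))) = 16747115 /284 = 58968.71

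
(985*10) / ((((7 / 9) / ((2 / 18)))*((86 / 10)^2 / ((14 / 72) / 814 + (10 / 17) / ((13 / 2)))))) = 72351574375 / 41910624756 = 1.73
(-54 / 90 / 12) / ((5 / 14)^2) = -49 / 125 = -0.39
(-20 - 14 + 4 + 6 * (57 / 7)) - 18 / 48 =18.48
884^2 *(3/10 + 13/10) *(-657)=-4107332736/5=-821466547.20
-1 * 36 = -36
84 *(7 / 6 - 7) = -490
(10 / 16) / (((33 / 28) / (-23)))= -805 / 66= -12.20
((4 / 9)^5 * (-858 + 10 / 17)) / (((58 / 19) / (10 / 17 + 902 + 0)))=-4396.35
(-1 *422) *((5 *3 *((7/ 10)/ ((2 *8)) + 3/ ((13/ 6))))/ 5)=-1880643/ 1040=-1808.31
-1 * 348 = -348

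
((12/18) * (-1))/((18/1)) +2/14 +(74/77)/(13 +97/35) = 31895/191268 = 0.17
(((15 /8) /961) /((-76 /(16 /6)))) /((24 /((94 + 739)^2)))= -3469445 /1752864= -1.98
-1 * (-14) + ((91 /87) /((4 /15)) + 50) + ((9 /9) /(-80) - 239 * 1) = -396929 /2320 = -171.09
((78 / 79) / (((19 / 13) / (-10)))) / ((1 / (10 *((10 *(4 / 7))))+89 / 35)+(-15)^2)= -2184000 / 73568513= -0.03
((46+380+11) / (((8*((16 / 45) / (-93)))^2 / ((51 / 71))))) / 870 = 26022635505 / 67469312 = 385.70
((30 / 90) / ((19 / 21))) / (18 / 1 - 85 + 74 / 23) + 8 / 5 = 1.59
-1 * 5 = -5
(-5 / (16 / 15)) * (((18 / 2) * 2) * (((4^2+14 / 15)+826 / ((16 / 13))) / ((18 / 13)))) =-5366855 / 128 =-41928.55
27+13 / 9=256 / 9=28.44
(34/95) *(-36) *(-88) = 107712/95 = 1133.81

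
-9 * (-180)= 1620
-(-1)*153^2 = 23409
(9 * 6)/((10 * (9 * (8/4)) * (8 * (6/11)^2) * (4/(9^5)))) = 2381643/1280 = 1860.66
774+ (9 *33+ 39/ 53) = 56802/ 53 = 1071.74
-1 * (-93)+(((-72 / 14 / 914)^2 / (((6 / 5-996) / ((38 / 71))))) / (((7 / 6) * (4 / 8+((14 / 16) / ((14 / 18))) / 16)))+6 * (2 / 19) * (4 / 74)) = 20130748777709699607 / 216380233240434347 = 93.03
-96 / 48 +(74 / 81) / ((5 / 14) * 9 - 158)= -352090 / 175527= -2.01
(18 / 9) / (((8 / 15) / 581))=8715 / 4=2178.75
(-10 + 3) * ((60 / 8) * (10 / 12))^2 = -4375 / 16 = -273.44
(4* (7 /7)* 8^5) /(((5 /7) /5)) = 917504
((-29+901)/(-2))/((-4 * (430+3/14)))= 1526/6023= 0.25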